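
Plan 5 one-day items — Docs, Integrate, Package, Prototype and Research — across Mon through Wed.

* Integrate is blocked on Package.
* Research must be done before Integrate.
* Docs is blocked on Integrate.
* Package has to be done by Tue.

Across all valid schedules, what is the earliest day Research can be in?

Mon

Downstream work caps Research at Mon.
Research at Mon is achievable: Research -> Mon, Package -> Mon, Docs -> Wed, Prototype -> Mon, Integrate -> Tue.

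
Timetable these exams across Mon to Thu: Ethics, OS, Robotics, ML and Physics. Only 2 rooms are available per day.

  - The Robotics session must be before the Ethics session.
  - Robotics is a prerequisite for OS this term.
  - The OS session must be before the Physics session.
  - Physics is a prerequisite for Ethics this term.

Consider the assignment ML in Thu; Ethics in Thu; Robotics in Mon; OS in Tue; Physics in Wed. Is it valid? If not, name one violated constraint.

Yes, all constraints hold

Robotics is a prerequisite for OS this term — holds.
The Robotics session must be before the Ethics session — holds.
The OS session must be before the Physics session — holds.
Only 2 rooms are available per day — holds.
Physics is a prerequisite for Ethics this term — holds.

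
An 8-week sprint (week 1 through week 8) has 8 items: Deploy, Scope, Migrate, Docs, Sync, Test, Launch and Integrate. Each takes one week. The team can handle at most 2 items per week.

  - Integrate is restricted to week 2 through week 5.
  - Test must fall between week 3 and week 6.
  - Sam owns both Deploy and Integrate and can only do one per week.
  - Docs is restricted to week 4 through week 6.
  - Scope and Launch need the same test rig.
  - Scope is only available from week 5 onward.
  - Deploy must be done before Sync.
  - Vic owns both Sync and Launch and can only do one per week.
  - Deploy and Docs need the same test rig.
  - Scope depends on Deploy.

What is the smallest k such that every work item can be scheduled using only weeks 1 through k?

The precedence chain requires at least 2 distinct weeks.
With at most 2 per week and 8 work items, at least 4 weeks are needed.
Scope can't be placed before week 5, so the schedule must run through at least week 5.
5 works (last occupied week: week 5): for example Deploy -> week 1, Sync -> week 2, Scope -> week 5, Integrate -> week 2, Migrate -> week 1, Docs -> week 4, Test -> week 3, Launch -> week 3.

5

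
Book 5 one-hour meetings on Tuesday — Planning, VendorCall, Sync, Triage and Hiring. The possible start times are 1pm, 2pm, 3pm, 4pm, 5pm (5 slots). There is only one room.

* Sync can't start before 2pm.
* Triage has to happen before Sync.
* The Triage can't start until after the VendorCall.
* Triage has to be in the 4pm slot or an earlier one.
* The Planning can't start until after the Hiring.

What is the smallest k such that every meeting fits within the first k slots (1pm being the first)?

The precedence chain requires at least 3 distinct slots.
With at most 1 per slot and 5 meetings, at least 5 slots are needed.
5 works (last occupied slot: 5pm): for example Sync in 3pm, Hiring in 4pm, VendorCall in 1pm, Triage in 2pm, Planning in 5pm.

5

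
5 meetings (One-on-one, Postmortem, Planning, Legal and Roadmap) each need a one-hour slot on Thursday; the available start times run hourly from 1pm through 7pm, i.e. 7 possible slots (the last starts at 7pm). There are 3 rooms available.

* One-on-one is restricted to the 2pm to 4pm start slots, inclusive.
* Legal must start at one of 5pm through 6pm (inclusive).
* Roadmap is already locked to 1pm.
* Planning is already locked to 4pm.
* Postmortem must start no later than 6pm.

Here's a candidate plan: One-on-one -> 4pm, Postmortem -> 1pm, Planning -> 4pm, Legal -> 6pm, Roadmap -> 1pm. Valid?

Postmortem must start no later than 6pm — holds.
Roadmap is already locked to 1pm — holds.
One-on-one is restricted to the 2pm to 4pm start slots, inclusive — holds.
There are 3 rooms available — holds.
Legal must start at one of 5pm through 6pm (inclusive) — holds.
Planning is already locked to 4pm — holds.

Valid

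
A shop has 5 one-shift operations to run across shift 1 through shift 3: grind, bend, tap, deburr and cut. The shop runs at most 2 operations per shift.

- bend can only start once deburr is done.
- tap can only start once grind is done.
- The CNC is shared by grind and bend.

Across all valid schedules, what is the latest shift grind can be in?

Downstream work caps grind at shift 2.
grind at shift 2 is achievable: tap -> shift 3, cut -> shift 1, bend -> shift 3, deburr -> shift 1, grind -> shift 2.

shift 2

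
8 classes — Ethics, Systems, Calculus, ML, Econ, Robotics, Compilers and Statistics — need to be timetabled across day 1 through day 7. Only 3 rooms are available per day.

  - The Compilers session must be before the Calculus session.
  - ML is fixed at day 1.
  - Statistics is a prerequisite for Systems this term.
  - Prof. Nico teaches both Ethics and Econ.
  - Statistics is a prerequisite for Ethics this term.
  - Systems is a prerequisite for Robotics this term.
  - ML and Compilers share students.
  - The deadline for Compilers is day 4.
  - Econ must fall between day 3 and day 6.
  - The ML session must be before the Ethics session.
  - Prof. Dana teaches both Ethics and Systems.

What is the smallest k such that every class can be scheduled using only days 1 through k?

The precedence chain requires at least 3 distinct days.
With at most 3 per day and 8 classes, at least 3 days are needed.
Could 3 days be enough, i.e. nothing placed later than day 3? No: ML's window within 3 days is {day 1}; Econ's window within 3 days is {day 3}; Ethics must come after ML (at day 1 or later) → {day 2, day 3}; Robotics must come after Systems (at day 1 or later) → {day 2, day 3}; Systems must come before Robotics (at day 3 or earlier) → {day 1, day 2}; Statistics must come before Ethics (at day 3 or earlier) → {day 1, day 2}; Systems must come after Statistics (at day 1 or later) → {day 2}; Ethics can't share with Econ (day 3) → {day 2}; Systems can't share with Ethics (day 2) → nothing is left.
So 3 days is not enough.
4 works (last occupied day: day 4): for example Robotics=day 4; Compilers=day 2; Systems=day 3; ML=day 1; Calculus=day 3; Statistics=day 1; Ethics=day 2; Econ=day 3.

4 days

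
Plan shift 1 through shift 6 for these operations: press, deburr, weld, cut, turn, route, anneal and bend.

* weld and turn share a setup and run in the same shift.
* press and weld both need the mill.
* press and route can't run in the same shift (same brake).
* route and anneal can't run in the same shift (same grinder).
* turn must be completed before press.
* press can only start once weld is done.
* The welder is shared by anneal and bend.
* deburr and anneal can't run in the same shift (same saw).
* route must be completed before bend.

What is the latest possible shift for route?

shift 5

Downstream work caps route at shift 5.
route at shift 5 is achievable: bend=shift 6, turn=shift 1, anneal=shift 2, deburr=shift 1, cut=shift 1, route=shift 5, press=shift 2, weld=shift 1.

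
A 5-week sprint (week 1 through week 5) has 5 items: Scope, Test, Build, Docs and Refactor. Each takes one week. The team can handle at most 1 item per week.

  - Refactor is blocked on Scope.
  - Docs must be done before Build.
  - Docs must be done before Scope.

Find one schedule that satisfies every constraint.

Build in week 3; Docs in week 1; Refactor in week 4; Scope in week 2; Test in week 5

Checking: Scope(week 2) before Refactor(week 4); Docs(week 1) before Scope(week 2); Docs(week 1) before Build(week 3); max 1 per week (cap 1).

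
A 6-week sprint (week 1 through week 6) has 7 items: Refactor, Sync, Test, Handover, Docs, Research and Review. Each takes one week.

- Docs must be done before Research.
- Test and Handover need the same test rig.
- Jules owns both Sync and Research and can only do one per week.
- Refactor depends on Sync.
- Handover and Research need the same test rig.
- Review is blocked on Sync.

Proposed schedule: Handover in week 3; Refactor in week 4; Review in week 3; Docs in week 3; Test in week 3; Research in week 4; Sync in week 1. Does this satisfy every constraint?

No. Test and Handover need the same test rig is not satisfied.

Refactor depends on Sync — holds.
Jules owns both Sync and Research and can only do one per week — holds.
Review is blocked on Sync — holds.
Test and Handover need the same test rig — violated.
Handover and Research need the same test rig — holds.
Docs must be done before Research — holds.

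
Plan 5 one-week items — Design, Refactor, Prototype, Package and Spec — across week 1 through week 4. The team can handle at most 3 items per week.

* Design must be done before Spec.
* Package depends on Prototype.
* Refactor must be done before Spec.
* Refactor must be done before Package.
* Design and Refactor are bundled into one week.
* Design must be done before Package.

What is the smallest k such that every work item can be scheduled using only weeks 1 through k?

The precedence chain requires at least 2 distinct weeks.
With at most 3 per week and 5 work items, at least 2 weeks are needed.
2 works (last occupied week: week 2): for example Prototype -> week 1, Package -> week 2, Design -> week 1, Spec -> week 2, Refactor -> week 1.

2 weeks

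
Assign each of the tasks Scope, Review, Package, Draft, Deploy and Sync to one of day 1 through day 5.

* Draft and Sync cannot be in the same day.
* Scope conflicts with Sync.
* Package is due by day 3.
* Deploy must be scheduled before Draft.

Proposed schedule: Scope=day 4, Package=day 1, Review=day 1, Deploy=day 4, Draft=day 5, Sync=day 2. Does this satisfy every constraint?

Draft and Sync cannot be in the same day — holds.
Deploy must be scheduled before Draft — holds.
Scope conflicts with Sync — holds.
Package is due by day 3 — holds.

Yes, all constraints hold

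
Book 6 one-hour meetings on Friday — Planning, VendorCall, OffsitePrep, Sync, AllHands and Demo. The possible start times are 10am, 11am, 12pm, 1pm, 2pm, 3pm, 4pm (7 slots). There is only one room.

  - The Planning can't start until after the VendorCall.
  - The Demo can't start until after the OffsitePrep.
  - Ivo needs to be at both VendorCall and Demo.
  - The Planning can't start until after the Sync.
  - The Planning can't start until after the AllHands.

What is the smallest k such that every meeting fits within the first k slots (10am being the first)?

The precedence chain requires at least 2 distinct slots.
With at most 1 per slot and 6 meetings, at least 6 slots are needed.
6 works (last occupied slot: 3pm): for example Demo=3pm; Sync=11am; OffsitePrep=2pm; AllHands=12pm; VendorCall=10am; Planning=1pm.

6 slots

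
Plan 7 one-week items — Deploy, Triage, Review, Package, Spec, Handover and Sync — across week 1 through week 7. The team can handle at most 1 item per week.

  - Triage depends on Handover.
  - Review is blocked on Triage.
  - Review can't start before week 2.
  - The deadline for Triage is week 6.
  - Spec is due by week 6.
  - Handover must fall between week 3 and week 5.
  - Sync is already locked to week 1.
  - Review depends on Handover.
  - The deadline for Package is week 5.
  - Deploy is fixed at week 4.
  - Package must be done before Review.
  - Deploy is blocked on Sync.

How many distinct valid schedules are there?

5

Splitting on Triage: it can be week 5 (1), week 6 (4). Listing each branch's schedules as (Deploy, Review, Package, Spec, Handover, Sync) by week number:
Triage=week 5: (4,7,2,6,3,1) — 1.
Triage=week 6: (4,7,2,3,5,1) (4,7,2,5,3,1) (4,7,3,2,5,1) (4,7,5,2,3,1) — 4.
Summing: 1 + 4 = 5.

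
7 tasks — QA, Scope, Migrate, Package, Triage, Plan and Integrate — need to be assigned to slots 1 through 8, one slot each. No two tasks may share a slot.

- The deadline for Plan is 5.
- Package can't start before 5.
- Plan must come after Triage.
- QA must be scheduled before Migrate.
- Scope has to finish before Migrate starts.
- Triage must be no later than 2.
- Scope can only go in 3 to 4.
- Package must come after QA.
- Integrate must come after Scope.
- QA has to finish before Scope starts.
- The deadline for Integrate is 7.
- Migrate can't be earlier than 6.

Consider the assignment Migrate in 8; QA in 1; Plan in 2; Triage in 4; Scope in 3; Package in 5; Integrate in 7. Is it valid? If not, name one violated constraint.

The deadline for Integrate is 7 — holds.
No two tasks may share a slot — holds.
Package can't start before 5 — holds.
Scope can only go in 3 to 4 — holds.
QA has to finish before Scope starts — holds.
QA must be scheduled before Migrate — holds.
Plan must come after Triage — violated.
Package must come after QA — holds.
Integrate must come after Scope — holds.
Migrate can't be earlier than 6 — holds.
Triage must be no later than 2 — violated.
Scope has to finish before Migrate starts — holds.
The deadline for Plan is 5 — holds.

No — it violates: Plan must come after Triage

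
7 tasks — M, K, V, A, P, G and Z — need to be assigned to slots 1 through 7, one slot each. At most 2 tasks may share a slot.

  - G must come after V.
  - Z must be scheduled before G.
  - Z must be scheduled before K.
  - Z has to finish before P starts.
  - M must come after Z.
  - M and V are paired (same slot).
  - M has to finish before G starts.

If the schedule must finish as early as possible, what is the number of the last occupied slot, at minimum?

The precedence chain requires at least 3 distinct slots.
With at most 2 per slot and 7 tasks, at least 4 slots are needed.
4 works (last occupied slot: 4): for example V -> 2; Z -> 1; A -> 1; K -> 3; P -> 4; G -> 3; M -> 2.

4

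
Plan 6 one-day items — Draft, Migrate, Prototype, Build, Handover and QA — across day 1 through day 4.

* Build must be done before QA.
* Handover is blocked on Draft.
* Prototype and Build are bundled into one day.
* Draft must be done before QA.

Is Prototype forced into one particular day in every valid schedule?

No

Prototype can be day 1 (e.g. QA=day 2; Build=day 1; Prototype=day 1; Draft=day 1; Handover=day 2; Migrate=day 1) or day 2 (e.g. Build=day 2; QA=day 3; Handover=day 2; Draft=day 1; Prototype=day 2; Migrate=day 1).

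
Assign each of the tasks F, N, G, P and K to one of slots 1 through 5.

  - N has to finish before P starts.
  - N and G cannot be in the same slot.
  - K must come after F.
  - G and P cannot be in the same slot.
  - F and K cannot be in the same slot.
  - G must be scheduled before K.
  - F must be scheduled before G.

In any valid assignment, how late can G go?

4

Precedence pushes G to at least 2; downstream work caps G at 4.
G at 4 is achievable: K=5; G=4; P=2; N=1; F=1.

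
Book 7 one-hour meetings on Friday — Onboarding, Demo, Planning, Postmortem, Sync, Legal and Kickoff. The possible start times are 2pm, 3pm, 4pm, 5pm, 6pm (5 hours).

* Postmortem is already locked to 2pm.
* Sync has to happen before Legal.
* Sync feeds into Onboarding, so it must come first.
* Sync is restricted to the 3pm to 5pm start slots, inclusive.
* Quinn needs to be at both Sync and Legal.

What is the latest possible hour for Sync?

Sync is available from 3pm; Sync's own window allows nothing later than 5pm.
Sync at 5pm is achievable: Postmortem -> 2pm; Planning -> 2pm; Onboarding -> 6pm; Legal -> 6pm; Demo -> 2pm; Sync -> 5pm; Kickoff -> 2pm.

5pm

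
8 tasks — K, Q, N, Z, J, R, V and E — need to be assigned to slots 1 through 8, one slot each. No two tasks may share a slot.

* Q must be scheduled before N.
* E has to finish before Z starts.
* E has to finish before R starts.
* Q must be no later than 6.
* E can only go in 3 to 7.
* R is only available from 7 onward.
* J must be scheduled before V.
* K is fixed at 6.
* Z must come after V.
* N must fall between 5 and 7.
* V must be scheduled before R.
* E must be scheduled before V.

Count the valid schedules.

Splitting on Q: it can be 1 (3), 2 (3). Listing each branch's schedules as (K, N, Z, J, R, V, E):
Q=1: (6,5,7,2,8,4,3) (6,5,8,2,7,4,3) (6,7,5,2,8,4,3) — 3.
Q=2: (6,5,7,1,8,4,3) (6,5,8,1,7,4,3) (6,7,5,1,8,4,3) — 3.
Summing: 3 + 3 = 6.

6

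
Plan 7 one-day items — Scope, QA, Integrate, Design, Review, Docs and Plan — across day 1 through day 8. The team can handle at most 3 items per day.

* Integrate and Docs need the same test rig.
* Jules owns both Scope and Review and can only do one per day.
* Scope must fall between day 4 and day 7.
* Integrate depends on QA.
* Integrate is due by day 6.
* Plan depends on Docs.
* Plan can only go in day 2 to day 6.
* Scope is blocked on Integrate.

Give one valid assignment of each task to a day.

Design in day 1; QA in day 1; Plan in day 2; Docs in day 1; Scope in day 4; Review in day 2; Integrate in day 2

Checking: Docs(day 1) before Plan(day 2); QA(day 1) before Integrate(day 2); Integrate(day 2) before Scope(day 4); Integrate(day 2) != Docs(day 1); Scope(day 4) != Review(day 2); Plan=day 2 in [day 2,day 6]; Scope=day 4 in [day 4,day 7]; Integrate=day 2 in [day 1,day 6]; max 3 per day (cap 3).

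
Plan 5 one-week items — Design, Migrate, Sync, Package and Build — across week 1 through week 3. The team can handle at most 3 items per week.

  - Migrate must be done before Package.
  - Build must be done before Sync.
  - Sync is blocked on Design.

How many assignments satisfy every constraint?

Splitting on Design: it can be week 1 (9), week 2 (6). Listing each branch's schedules as (Migrate, Sync, Package, Build) by week number:
Design=week 1: (1,2,2,1) (1,2,3,1) (1,3,2,1) (1,3,2,2) (1,3,3,1) (1,3,3,2) (2,2,3,1) (2,3,3,1) (2,3,3,2) — 9.
Design=week 2: (1,3,2,1) (1,3,2,2) (1,3,3,1) (1,3,3,2) (2,3,3,1) (2,3,3,2) — 6.
Summing: 9 + 6 = 15.

15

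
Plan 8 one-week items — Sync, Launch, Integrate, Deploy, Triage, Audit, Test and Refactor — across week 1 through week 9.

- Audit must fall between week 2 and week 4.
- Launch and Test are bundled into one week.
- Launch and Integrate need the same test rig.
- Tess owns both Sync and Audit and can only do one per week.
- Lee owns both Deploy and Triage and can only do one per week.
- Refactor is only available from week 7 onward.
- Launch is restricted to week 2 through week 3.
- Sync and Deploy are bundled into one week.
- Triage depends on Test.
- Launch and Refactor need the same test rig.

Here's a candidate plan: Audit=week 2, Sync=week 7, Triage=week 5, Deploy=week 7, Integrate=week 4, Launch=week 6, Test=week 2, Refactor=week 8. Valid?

Audit must fall between week 2 and week 4 — holds.
Sync and Deploy are bundled into one week — holds.
Launch is restricted to week 2 through week 3 — violated.
Launch and Test are bundled into one week — violated.
Refactor is only available from week 7 onward — holds.
Tess owns both Sync and Audit and can only do one per week — holds.
Launch and Integrate need the same test rig — holds.
Launch and Refactor need the same test rig — holds.
Lee owns both Deploy and Triage and can only do one per week — holds.
Triage depends on Test — holds.

No. Launch is restricted to week 2 through week 3 is not satisfied.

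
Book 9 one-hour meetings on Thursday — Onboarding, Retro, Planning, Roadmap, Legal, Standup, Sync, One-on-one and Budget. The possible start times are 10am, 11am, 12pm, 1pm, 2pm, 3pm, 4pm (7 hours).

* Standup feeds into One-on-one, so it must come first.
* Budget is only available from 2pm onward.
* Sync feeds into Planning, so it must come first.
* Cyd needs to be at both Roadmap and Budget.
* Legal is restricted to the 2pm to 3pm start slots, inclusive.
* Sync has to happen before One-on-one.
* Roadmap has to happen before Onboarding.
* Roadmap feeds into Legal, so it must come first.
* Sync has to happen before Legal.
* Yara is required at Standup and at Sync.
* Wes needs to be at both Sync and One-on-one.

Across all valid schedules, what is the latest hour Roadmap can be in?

2pm

Downstream work caps Roadmap at 2pm.
Roadmap at 2pm is achievable: One-on-one=12pm, Planning=11am, Sync=10am, Standup=11am, Budget=3pm, Retro=10am, Roadmap=2pm, Onboarding=3pm, Legal=3pm.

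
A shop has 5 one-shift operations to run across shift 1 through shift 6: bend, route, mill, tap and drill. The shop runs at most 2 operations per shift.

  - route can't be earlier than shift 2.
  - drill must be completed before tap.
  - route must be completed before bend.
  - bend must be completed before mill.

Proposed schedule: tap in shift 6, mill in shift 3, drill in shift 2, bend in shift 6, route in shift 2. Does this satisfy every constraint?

No. bend must be completed before mill is not satisfied.

route can't be earlier than shift 2 — holds.
bend must be completed before mill — violated.
The shop runs at most 2 operations per shift — holds.
route must be completed before bend — holds.
drill must be completed before tap — holds.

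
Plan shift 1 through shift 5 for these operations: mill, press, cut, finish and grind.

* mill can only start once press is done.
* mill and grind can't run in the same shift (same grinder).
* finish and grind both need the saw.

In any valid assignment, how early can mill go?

Precedence pushes mill to at least shift 2.
mill at shift 2 is achievable: cut in shift 1, finish in shift 1, grind in shift 3, mill in shift 2, press in shift 1.

shift 2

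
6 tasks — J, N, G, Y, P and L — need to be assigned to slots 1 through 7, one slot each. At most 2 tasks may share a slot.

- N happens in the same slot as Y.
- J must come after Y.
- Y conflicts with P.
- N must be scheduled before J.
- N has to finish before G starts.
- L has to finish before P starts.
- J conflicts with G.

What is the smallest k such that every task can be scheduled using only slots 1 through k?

The precedence chain requires at least 2 distinct slots.
With at most 2 per slot and 6 tasks, at least 3 slots are needed.
3 works (last occupied slot: 3): for example G=3; Y=1; L=2; N=1; P=3; J=2.

3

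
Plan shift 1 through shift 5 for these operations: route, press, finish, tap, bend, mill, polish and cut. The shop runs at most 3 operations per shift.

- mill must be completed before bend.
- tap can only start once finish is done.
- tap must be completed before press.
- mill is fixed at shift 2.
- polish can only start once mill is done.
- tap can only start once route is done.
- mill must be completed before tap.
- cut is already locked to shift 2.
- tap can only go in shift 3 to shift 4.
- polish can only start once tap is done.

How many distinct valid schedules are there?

Splitting on route: it can be shift 1 (33), shift 2 (18), shift 3 (9). Listing each branch's schedules as (press, finish, tap, bend, mill, polish, cut) by shift number:
route=shift 1: (4,1,3,3,2,4,2) (4,1,3,3,2,5,2) (4,1,3,4,2,4,2) (4,1,3,4,2,5,2) (4,1,3,5,2,4,2) (4,1,3,5,2,5,2) (4,2,3,3,2,4,2) (4,2,3,3,2,5,2) (4,2,3,4,2,4,2) (4,2,3,4,2,5,2) (4,2,3,5,2,4,2) (4,2,3,5,2,5,2) (5,1,3,3,2,4,2) (5,1,3,3,2,5,2) (5,1,3,4,2,4,2) (5,1,3,4,2,5,2) (5,1,3,5,2,4,2) (5,1,3,5,2,5,2) (5,1,4,3,2,5,2) (5,1,4,4,2,5,2) (5,1,4,5,2,5,2) (5,2,3,3,2,4,2) (5,2,3,3,2,5,2) (5,2,3,4,2,4,2) (5,2,3,4,2,5,2) (5,2,3,5,2,4,2) (5,2,3,5,2,5,2) (5,2,4,3,2,5,2) (5,2,4,4,2,5,2) (5,2,4,5,2,5,2) (5,3,4,3,2,5,2) (5,3,4,4,2,5,2) (5,3,4,5,2,5,2) — 33.
route=shift 2: (4,1,3,3,2,4,2) (4,1,3,3,2,5,2) (4,1,3,4,2,4,2) (4,1,3,4,2,5,2) (4,1,3,5,2,4,2) (4,1,3,5,2,5,2) (5,1,3,3,2,4,2) (5,1,3,3,2,5,2) (5,1,3,4,2,4,2) (5,1,3,4,2,5,2) (5,1,3,5,2,4,2) (5,1,3,5,2,5,2) (5,1,4,3,2,5,2) (5,1,4,4,2,5,2) (5,1,4,5,2,5,2) (5,3,4,3,2,5,2) (5,3,4,4,2,5,2) (5,3,4,5,2,5,2) — 18.
route=shift 3: (5,1,4,3,2,5,2) (5,1,4,4,2,5,2) (5,1,4,5,2,5,2) (5,2,4,3,2,5,2) (5,2,4,4,2,5,2) (5,2,4,5,2,5,2) (5,3,4,3,2,5,2) (5,3,4,4,2,5,2) (5,3,4,5,2,5,2) — 9.
Summing: 33 + 18 + 9 = 60.

60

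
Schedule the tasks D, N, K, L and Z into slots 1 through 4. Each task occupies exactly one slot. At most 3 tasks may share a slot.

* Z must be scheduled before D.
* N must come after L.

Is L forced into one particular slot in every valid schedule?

L can be 1 (e.g. N=2, K=1, D=2, Z=1, L=1) or 2 (e.g. L -> 2; N -> 3; Z -> 1; K -> 1; D -> 2).

No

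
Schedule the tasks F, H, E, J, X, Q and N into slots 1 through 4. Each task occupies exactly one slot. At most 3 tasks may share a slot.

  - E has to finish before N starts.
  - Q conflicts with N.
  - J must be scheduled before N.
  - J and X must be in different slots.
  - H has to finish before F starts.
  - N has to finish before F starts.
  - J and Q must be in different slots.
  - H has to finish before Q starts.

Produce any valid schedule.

H=1, N=2, X=2, Q=3, J=1, F=3, E=1

Checking: E(1) before N(2); H(1) before F(3); J(1) before N(2); N(2) before F(3); H(1) before Q(3); J(1) != X(2); Q(3) != N(2); J(1) != Q(3); max 3 per slot (cap 3).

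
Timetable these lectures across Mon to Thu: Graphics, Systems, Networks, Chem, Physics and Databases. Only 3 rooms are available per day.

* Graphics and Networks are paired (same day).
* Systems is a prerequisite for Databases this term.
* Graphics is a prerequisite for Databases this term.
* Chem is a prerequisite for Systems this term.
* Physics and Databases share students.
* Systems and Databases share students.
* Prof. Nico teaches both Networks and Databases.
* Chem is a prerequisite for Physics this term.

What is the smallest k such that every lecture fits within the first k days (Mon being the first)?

3 days

The precedence chain requires at least 3 distinct days.
With at most 3 per day and 6 lectures, at least 2 days are needed.
3 works (last occupied day: Wed): for example Systems=Tue, Physics=Tue, Networks=Mon, Databases=Wed, Graphics=Mon, Chem=Mon.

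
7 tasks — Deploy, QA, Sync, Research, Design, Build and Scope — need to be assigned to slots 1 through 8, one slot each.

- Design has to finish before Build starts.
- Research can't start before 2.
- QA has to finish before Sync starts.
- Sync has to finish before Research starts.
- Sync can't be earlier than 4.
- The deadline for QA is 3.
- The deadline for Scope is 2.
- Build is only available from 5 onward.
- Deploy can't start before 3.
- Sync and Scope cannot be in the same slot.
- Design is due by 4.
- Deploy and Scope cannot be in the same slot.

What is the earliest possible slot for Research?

5

Research is available from 2; precedence pushes Research to at least 5.
Research at 5 is achievable: Research in 5; Deploy in 3; Design in 1; Scope in 1; QA in 1; Build in 5; Sync in 4.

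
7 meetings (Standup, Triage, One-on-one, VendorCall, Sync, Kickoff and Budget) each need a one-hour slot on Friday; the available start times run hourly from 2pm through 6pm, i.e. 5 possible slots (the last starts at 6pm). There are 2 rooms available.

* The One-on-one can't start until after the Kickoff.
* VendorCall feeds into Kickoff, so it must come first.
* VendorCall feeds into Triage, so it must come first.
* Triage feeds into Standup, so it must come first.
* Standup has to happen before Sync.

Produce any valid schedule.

VendorCall -> 2pm, Sync -> 5pm, Standup -> 4pm, Triage -> 3pm, Budget -> 2pm, One-on-one -> 4pm, Kickoff -> 3pm

Checking: VendorCall(2pm) before Kickoff(3pm); Triage(3pm) before Standup(4pm); Standup(4pm) before Sync(5pm); VendorCall(2pm) before Triage(3pm); Kickoff(3pm) before One-on-one(4pm); max 2 per slot (cap 2).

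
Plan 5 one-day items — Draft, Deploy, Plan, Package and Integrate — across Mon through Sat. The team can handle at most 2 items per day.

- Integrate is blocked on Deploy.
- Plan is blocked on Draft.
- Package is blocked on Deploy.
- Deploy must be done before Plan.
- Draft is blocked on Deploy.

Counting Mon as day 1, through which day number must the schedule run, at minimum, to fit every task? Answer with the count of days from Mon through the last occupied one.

3

The precedence chain requires at least 3 distinct days.
With at most 2 per day and 5 tasks, at least 3 days are needed.
3 works (last occupied day: Wed): for example Integrate -> Wed, Package -> Tue, Plan -> Wed, Draft -> Tue, Deploy -> Mon.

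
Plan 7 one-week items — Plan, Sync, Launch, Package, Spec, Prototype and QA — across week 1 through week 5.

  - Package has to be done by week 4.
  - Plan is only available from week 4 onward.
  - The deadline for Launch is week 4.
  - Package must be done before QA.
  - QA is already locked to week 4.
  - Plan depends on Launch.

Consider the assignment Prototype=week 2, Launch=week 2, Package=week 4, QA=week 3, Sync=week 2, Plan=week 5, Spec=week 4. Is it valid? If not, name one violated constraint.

QA is already locked to week 4 — violated.
Package must be done before QA — violated.
Plan is only available from week 4 onward — holds.
Package has to be done by week 4 — holds.
The deadline for Launch is week 4 — holds.
Plan depends on Launch — holds.

No. Package must be done before QA is not satisfied.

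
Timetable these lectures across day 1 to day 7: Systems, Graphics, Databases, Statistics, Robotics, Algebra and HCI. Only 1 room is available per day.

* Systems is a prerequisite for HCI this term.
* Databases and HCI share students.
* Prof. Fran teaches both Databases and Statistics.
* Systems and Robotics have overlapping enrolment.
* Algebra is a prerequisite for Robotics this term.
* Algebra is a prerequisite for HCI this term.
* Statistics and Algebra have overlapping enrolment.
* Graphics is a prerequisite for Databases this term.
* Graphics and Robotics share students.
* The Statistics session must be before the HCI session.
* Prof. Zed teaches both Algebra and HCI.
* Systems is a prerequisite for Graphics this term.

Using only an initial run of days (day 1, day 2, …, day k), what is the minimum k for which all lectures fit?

7 days

The precedence chain requires at least 3 distinct days.
With at most 1 per day and 7 lectures, at least 7 days are needed.
7 works (last occupied day: day 7): for example Statistics -> day 3; Databases -> day 6; Graphics -> day 5; Algebra -> day 2; Robotics -> day 7; Systems -> day 1; HCI -> day 4.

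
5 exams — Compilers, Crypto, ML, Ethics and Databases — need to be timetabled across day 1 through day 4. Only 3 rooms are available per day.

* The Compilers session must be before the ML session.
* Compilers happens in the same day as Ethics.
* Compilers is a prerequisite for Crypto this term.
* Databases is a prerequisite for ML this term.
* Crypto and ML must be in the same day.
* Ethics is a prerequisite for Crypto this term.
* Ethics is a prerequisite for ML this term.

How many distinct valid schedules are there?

14

Splitting on Compilers: it can be day 1 (6), day 2 (5), day 3 (3). Listing each branch's schedules as (Crypto, ML, Ethics, Databases) by day number:
Compilers=day 1: (2,2,1,1) (3,3,1,1) (3,3,1,2) (4,4,1,1) (4,4,1,2) (4,4,1,3) — 6.
Compilers=day 2: (3,3,2,1) (3,3,2,2) (4,4,2,1) (4,4,2,2) (4,4,2,3) — 5.
Compilers=day 3: (4,4,3,1) (4,4,3,2) (4,4,3,3) — 3.
Summing: 6 + 5 + 3 = 14.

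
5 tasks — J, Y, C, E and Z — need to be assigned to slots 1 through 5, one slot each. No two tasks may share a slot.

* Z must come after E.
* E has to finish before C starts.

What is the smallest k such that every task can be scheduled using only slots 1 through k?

The precedence chain requires at least 2 distinct slots.
With at most 1 per slot and 5 tasks, at least 5 slots are needed.
5 works (last occupied slot: 5): for example E=1, J=4, C=2, Z=3, Y=5.

5 slots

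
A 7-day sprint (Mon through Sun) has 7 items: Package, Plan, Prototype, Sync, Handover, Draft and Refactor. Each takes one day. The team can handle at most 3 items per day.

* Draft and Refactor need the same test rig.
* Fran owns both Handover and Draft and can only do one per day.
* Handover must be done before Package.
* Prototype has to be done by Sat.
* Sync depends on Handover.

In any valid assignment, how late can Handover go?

Downstream work caps Handover at Sat.
Handover at Sat is achievable: Package in Sun; Prototype in Mon; Refactor in Tue; Plan in Mon; Handover in Sat; Sync in Sun; Draft in Mon.

Sat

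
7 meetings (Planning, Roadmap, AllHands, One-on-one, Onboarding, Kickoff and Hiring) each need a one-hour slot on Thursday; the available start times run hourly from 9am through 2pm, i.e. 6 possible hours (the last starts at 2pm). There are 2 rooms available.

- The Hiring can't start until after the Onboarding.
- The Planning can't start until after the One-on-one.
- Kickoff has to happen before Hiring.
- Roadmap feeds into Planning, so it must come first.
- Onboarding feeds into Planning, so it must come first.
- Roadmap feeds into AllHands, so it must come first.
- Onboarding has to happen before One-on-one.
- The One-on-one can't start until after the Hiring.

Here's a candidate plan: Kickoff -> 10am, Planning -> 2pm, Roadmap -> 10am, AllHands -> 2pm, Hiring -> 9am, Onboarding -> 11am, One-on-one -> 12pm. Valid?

Kickoff has to happen before Hiring — violated.
Onboarding has to happen before One-on-one — holds.
Roadmap feeds into AllHands, so it must come first — holds.
There are 2 rooms available — holds.
Onboarding feeds into Planning, so it must come first — holds.
The One-on-one can't start until after the Hiring — holds.
The Hiring can't start until after the Onboarding — violated.
Roadmap feeds into Planning, so it must come first — holds.
The Planning can't start until after the One-on-one — holds.

No. The Hiring can't start until after the Onboarding is not satisfied.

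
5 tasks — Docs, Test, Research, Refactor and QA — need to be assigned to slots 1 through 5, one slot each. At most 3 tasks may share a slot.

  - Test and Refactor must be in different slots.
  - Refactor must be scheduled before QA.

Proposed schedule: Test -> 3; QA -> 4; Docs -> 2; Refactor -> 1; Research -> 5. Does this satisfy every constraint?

Yes

Refactor must be scheduled before QA — holds.
At most 3 tasks may share a slot — holds.
Test and Refactor must be in different slots — holds.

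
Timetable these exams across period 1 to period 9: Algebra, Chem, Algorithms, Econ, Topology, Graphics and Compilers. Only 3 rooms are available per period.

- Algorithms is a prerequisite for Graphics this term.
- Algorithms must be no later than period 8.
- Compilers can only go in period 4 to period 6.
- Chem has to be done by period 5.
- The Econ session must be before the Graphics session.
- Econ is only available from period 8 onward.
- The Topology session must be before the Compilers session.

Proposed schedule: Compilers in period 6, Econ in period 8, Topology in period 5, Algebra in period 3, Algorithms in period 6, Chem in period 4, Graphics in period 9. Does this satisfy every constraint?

Algorithms must be no later than period 8 — holds.
Only 3 rooms are available per period — holds.
Chem has to be done by period 5 — holds.
Algorithms is a prerequisite for Graphics this term — holds.
The Econ session must be before the Graphics session — holds.
The Topology session must be before the Compilers session — holds.
Econ is only available from period 8 onward — holds.
Compilers can only go in period 4 to period 6 — holds.

Yes, all constraints hold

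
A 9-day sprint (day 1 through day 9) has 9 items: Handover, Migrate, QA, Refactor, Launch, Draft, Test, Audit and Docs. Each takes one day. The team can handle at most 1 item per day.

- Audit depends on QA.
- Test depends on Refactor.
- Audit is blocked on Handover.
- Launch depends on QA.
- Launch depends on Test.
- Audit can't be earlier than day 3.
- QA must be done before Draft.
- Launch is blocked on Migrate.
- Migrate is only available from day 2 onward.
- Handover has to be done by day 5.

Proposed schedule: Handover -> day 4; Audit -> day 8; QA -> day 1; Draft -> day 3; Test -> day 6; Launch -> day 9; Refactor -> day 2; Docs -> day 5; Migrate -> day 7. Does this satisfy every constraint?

Valid

Launch depends on QA — holds.
Audit depends on QA — holds.
Audit can't be earlier than day 3 — holds.
Migrate is only available from day 2 onward — holds.
QA must be done before Draft — holds.
Test depends on Refactor — holds.
Launch depends on Test — holds.
Audit is blocked on Handover — holds.
Launch is blocked on Migrate — holds.
The team can handle at most 1 item per day — holds.
Handover has to be done by day 5 — holds.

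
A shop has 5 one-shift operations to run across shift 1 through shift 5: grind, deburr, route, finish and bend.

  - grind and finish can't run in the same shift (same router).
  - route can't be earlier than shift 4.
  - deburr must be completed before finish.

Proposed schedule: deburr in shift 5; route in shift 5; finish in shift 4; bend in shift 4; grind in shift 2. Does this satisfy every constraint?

deburr must be completed before finish — violated.
grind and finish can't run in the same shift (same router) — holds.
route can't be earlier than shift 4 — holds.

No. deburr must be completed before finish is not satisfied.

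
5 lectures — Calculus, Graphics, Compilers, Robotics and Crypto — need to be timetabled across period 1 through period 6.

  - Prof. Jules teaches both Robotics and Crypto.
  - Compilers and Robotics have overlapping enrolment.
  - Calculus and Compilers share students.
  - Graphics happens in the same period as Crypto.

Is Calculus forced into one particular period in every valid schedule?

No

Calculus can be period 1 (e.g. Robotics in period 3; Crypto in period 1; Compilers in period 2; Graphics in period 1; Calculus in period 1) or period 2 (e.g. Graphics=period 1; Calculus=period 2; Compilers=period 1; Robotics=period 2; Crypto=period 1).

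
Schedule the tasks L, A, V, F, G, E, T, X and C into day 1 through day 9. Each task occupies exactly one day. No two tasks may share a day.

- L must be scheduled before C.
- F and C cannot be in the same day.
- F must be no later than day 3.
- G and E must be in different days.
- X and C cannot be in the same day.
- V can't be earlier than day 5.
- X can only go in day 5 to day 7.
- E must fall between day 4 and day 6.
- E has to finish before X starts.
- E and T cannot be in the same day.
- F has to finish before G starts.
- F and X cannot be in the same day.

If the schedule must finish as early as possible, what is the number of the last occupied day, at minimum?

day 9

The precedence chain requires at least 2 distinct days.
With at most 1 per day and 9 tasks, at least 9 days are needed.
V can't be placed before day 5, so the schedule must run through at least day 5.
9 works (last occupied day: day 9): for example X in day 5; G in day 3; V in day 6; A in day 8; F in day 1; T in day 9; E in day 4; L in day 2; C in day 7.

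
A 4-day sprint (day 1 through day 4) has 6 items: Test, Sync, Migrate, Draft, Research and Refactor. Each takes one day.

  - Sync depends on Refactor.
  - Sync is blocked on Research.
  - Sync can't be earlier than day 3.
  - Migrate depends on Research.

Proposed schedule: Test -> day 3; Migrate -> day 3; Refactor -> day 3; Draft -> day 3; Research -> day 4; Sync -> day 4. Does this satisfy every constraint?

Sync is blocked on Research — violated.
Sync depends on Refactor — holds.
Migrate depends on Research — violated.
Sync can't be earlier than day 3 — holds.

Invalid. Migrate depends on Research.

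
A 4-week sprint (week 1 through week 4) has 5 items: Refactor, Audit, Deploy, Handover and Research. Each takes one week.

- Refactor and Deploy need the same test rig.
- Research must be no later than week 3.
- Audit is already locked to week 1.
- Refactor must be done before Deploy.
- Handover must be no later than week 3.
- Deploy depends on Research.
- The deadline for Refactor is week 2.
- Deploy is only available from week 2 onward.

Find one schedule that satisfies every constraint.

Refactor -> week 1, Audit -> week 1, Research -> week 1, Deploy -> week 2, Handover -> week 1

Checking: Refactor(week 1) before Deploy(week 2); Research(week 1) before Deploy(week 2); Refactor(week 1) != Deploy(week 2); Handover=week 1 in [week 1,week 3]; Research=week 1 in [week 1,week 3]; Deploy=week 2 in [week 2,week 4]; Refactor=week 1 in [week 1,week 2]; Audit=week 1 in [week 1,week 1].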